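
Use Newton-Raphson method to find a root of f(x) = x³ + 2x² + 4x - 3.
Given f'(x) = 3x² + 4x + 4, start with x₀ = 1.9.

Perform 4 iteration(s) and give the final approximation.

f(x) = x³ + 2x² + 4x - 3
f'(x) = 3x² + 4x + 4
x₀ = 1.9

Newton-Raphson formula: x_{n+1} = x_n - f(x_n)/f'(x_n)

Iteration 1:
  f(1.900000) = 18.679000
  f'(1.900000) = 22.430000
  x_1 = 1.900000 - 18.679000/22.430000 = 1.067231
Iteration 2:
  f(1.067231) = 4.762449
  f'(1.067231) = 11.685874
  x_2 = 1.067231 - 4.762449/11.685874 = 0.659692
Iteration 3:
  f(0.659692) = 0.796252
  f'(0.659692) = 7.944352
  x_3 = 0.659692 - 0.796252/7.944352 = 0.559464
Iteration 4:
  f(0.559464) = 0.038966
  f'(0.559464) = 7.176854
  x_4 = 0.559464 - 0.038966/7.176854 = 0.554034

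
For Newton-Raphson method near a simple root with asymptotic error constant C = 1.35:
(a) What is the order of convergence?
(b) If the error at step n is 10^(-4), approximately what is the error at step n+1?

(a) Newton-Raphson has quadratic (order 2) convergence near simple roots.
    This means |e_{n+1}| ≈ C|e_n|².

(b) With |e_n| = 10^(-4) and C = 1.35:
    |e_{n+1}| ≈ 1.35 × (10^(-4))² = 1.35 × 10^(-8)

(a) 2 (quadratic); (b) |e_{n+1}| ≈ 1.350e-08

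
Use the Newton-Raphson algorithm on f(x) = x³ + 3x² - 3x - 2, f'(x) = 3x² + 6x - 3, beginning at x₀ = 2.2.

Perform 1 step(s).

f(x) = x³ + 3x² - 3x - 2
f'(x) = 3x² + 6x - 3
x₀ = 2.2

Newton-Raphson formula: x_{n+1} = x_n - f(x_n)/f'(x_n)

Iteration 1:
  f(2.200000) = 16.568000
  f'(2.200000) = 24.720000
  x_1 = 2.200000 - 16.568000/24.720000 = 1.529773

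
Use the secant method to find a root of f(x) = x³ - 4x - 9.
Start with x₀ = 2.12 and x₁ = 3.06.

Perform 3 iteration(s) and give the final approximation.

f(x) = x³ - 4x - 9
x₀ = 2.12, x₁ = 3.06

Secant formula: x_{n+1} = x_n - f(x_n)(x_n - x_{n-1})/(f(x_n) - f(x_{n-1}))

Iteration 1:
  f(2.120000) = -7.951872
  f(3.060000) = 7.412616
  x_2 = 3.060000 - 7.412616×(3.060000 - 2.120000)/(7.412616 - (-7.951872))
       = 2.606496
Iteration 2:
  f(3.060000) = 7.412616
  f(2.606496) = -1.717918
  x_3 = 2.606496 - (-1.717918)×(2.606496 - 3.060000)/(-1.717918 - 7.412616)
       = 2.691823
Iteration 3:
  f(2.606496) = -1.717918
  f(2.691823) = -0.262581
  x_4 = 2.691823 - (-0.262581)×(2.691823 - 2.606496)/(-0.262581 - (-1.717918))
       = 2.707218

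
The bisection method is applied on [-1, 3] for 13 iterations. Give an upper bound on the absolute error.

Bisection error bound: |error| ≤ (b-a)/2^n
|error| ≤ (3 - (-1))/2^13 = 4/2^13
|error| ≤ 0.0004882812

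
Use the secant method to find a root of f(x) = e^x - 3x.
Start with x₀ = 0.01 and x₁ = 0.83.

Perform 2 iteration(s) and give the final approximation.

f(x) = e^x - 3x
x₀ = 0.01, x₁ = 0.83

Secant formula: x_{n+1} = x_n - f(x_n)(x_n - x_{n-1})/(f(x_n) - f(x_{n-1}))

Iteration 1:
  f(0.010000) = 0.980050
  f(0.830000) = -0.196681
  x_2 = 0.830000 - (-0.196681)×(0.830000 - 0.010000)/(-0.196681 - 0.980050)
       = 0.692944
Iteration 2:
  f(0.830000) = -0.196681
  f(0.692944) = -0.079238
  x_3 = 0.692944 - (-0.079238)×(0.692944 - 0.830000)/(-0.079238 - (-0.196681))
       = 0.600473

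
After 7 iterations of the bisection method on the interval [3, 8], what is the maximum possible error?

Bisection error bound: |error| ≤ (b-a)/2^n
|error| ≤ (8 - 3)/2^7 = 5/2^7
|error| ≤ 0.0390625000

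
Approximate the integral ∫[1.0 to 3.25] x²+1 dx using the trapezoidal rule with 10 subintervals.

f(x) = x²+1
a = 1.0, b = 3.25, n = 10
h = (b - a)/n = 0.225000

Trapezoidal rule: (h/2)[f(x₀) + 2f(x₁) + 2f(x₂) + ... + f(xₙ)]

x_0 = 1.0000, f(x_0) = 2.000000, coefficient = 1
x_1 = 1.2250, f(x_1) = 2.500625, coefficient = 2
x_2 = 1.4500, f(x_2) = 3.102500, coefficient = 2
x_3 = 1.6750, f(x_3) = 3.805625, coefficient = 2
x_4 = 1.9000, f(x_4) = 4.610000, coefficient = 2
x_5 = 2.1250, f(x_5) = 5.515625, coefficient = 2
x_6 = 2.3500, f(x_6) = 6.522500, coefficient = 2
x_7 = 2.5750, f(x_7) = 7.630625, coefficient = 2
x_8 = 2.8000, f(x_8) = 8.840000, coefficient = 2
x_9 = 3.0250, f(x_9) = 10.150625, coefficient = 2
x_10 = 3.2500, f(x_10) = 11.562500, coefficient = 1

I ≈ (0.225000/2) × 118.918750 = 13.378359
Exact value: 13.359375
Error: 0.018984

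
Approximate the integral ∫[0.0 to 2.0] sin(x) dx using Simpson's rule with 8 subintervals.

f(x) = sin(x)
a = 0.0, b = 2.0, n = 8
h = (b - a)/n = 0.250000

Simpson's rule: (h/3)[f(x₀) + 4f(x₁) + 2f(x₂) + ... + f(xₙ)]

x_0 = 0.0000, f(x_0) = 0.000000, coefficient = 1
x_1 = 0.2500, f(x_1) = 0.247404, coefficient = 4
x_2 = 0.5000, f(x_2) = 0.479426, coefficient = 2
x_3 = 0.7500, f(x_3) = 0.681639, coefficient = 4
x_4 = 1.0000, f(x_4) = 0.841471, coefficient = 2
x_5 = 1.2500, f(x_5) = 0.948985, coefficient = 4
x_6 = 1.5000, f(x_6) = 0.997495, coefficient = 2
x_7 = 1.7500, f(x_7) = 0.983986, coefficient = 4
x_8 = 2.0000, f(x_8) = 0.909297, coefficient = 1

I ≈ (0.250000/3) × 16.994134 = 1.416178
Exact value: 1.416147
Error: 0.000031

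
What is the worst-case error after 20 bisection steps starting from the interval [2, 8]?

Bisection error bound: |error| ≤ (b-a)/2^n
|error| ≤ (8 - 2)/2^20 = 6/2^20
|error| ≤ 0.0000057220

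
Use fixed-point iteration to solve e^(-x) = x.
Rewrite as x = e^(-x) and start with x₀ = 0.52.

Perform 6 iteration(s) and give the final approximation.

Equation: e^(-x) = x
Fixed-point form: x = e^(-x)
x₀ = 0.52

x_1 = g(0.520000) = 0.594521
x_2 = g(0.594521) = 0.551827
x_3 = g(0.551827) = 0.575897
x_4 = g(0.575897) = 0.562201
x_5 = g(0.562201) = 0.569953
x_6 = g(0.569953) = 0.565552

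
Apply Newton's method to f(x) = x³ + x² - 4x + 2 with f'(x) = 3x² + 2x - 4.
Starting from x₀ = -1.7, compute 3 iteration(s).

f(x) = x³ + x² - 4x + 2
f'(x) = 3x² + 2x - 4
x₀ = -1.7

Newton-Raphson formula: x_{n+1} = x_n - f(x_n)/f'(x_n)

Iteration 1:
  f(-1.700000) = 6.777000
  f'(-1.700000) = 1.270000
  x_1 = -1.700000 - 6.777000/1.270000 = -7.036220
Iteration 2:
  f(-7.036220) = -268.698727
  f'(-7.036220) = 130.452755
  x_2 = -7.036220 - (-268.698727)/130.452755 = -4.976481
Iteration 3:
  f(-4.976481) = -76.573054
  f'(-4.976481) = 60.343119
  x_3 = -4.976481 - (-76.573054)/60.343119 = -3.707520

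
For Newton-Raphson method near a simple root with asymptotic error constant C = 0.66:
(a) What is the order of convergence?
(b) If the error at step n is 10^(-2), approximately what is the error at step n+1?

(a) Newton-Raphson has quadratic (order 2) convergence near simple roots.
    This means |e_{n+1}| ≈ C|e_n|².

(b) With |e_n| = 10^(-2) and C = 0.66:
    |e_{n+1}| ≈ 0.66 × (10^(-2))² = 0.66 × 10^(-4)

(a) 2 (quadratic); (b) |e_{n+1}| ≈ 6.600e-05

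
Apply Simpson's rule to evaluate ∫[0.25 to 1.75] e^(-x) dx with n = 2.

f(x) = e^(-x)
a = 0.25, b = 1.75, n = 2
h = (b - a)/n = 0.750000

Simpson's rule: (h/3)[f(x₀) + 4f(x₁) + 2f(x₂) + ... + f(xₙ)]

x_0 = 0.2500, f(x_0) = 0.778801, coefficient = 1
x_1 = 1.0000, f(x_1) = 0.367879, coefficient = 4
x_2 = 1.7500, f(x_2) = 0.173774, coefficient = 1

I ≈ (0.750000/3) × 2.424092 = 0.606023
Exact value: 0.605027
Error: 0.000996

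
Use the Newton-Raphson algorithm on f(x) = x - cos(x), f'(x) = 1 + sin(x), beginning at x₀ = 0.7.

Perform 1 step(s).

f(x) = x - cos(x)
f'(x) = 1 + sin(x)
x₀ = 0.7

Newton-Raphson formula: x_{n+1} = x_n - f(x_n)/f'(x_n)

Iteration 1:
  f(0.700000) = -0.064842
  f'(0.700000) = 1.644218
  x_1 = 0.700000 - (-0.064842)/1.644218 = 0.739436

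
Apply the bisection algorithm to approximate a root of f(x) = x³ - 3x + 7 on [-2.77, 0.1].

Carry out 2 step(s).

f(x) = x³ - 3x + 7
Initial interval: [-2.77, 0.1]

Iteration 1:
  c_1 = (-2.770000 + 0.100000)/2 = -1.335000
  f(c_1) = f(-1.335000) = 8.625730
  f(a) × f(c) < 0, new interval: [-2.770000, -1.335000]
Iteration 2:
  c_2 = (-2.770000 + (-1.335000))/2 = -2.052500
  f(c_2) = f(-2.052500) = 4.510818
  f(a) × f(c) < 0, new interval: [-2.770000, -2.052500]

After 2 iteration(s), the approximation is c_2 = -2.052500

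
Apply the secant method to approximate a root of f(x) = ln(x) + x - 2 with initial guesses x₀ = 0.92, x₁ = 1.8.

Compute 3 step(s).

f(x) = ln(x) + x - 2
x₀ = 0.92, x₁ = 1.8

Secant formula: x_{n+1} = x_n - f(x_n)(x_n - x_{n-1})/(f(x_n) - f(x_{n-1}))

Iteration 1:
  f(0.920000) = -1.163382
  f(1.800000) = 0.387787
  x_2 = 1.800000 - 0.387787×(1.800000 - 0.920000)/(0.387787 - (-1.163382))
       = 1.580003
Iteration 2:
  f(1.800000) = 0.387787
  f(1.580003) = 0.037430
  x_3 = 1.580003 - 0.037430×(1.580003 - 1.800000)/(0.037430 - 0.387787)
       = 1.556500
Iteration 3:
  f(1.580003) = 0.037430
  f(1.556500) = -0.001060
  x_4 = 1.556500 - (-0.001060)×(1.556500 - 1.580003)/(-0.001060 - 0.037430)
       = 1.557147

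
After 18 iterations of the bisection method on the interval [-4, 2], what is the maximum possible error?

Bisection error bound: |error| ≤ (b-a)/2^n
|error| ≤ (2 - (-4))/2^18 = 6/2^18
|error| ≤ 0.0000228882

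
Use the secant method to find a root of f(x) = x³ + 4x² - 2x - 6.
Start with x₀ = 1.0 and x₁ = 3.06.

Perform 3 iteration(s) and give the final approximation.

f(x) = x³ + 4x² - 2x - 6
x₀ = 1.0, x₁ = 3.06

Secant formula: x_{n+1} = x_n - f(x_n)(x_n - x_{n-1})/(f(x_n) - f(x_{n-1}))

Iteration 1:
  f(1.000000) = -3.000000
  f(3.060000) = 53.987016
  x_2 = 3.060000 - 53.987016×(3.060000 - 1.000000)/(53.987016 - (-3.000000))
       = 1.108446
Iteration 2:
  f(3.060000) = 53.987016
  f(1.108446) = -1.940389
  x_3 = 1.108446 - (-1.940389)×(1.108446 - 3.060000)/(-1.940389 - 53.987016)
       = 1.176155
Iteration 3:
  f(1.108446) = -1.940389
  f(1.176155) = -1.191930
  x_4 = 1.176155 - (-1.191930)×(1.176155 - 1.108446)/(-1.191930 - (-1.940389))
       = 1.283982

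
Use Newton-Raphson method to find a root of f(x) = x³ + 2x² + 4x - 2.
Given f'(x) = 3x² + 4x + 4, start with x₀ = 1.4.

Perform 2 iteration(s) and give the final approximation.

f(x) = x³ + 2x² + 4x - 2
f'(x) = 3x² + 4x + 4
x₀ = 1.4

Newton-Raphson formula: x_{n+1} = x_n - f(x_n)/f'(x_n)

Iteration 1:
  f(1.400000) = 10.264000
  f'(1.400000) = 15.480000
  x_1 = 1.400000 - 10.264000/15.480000 = 0.736951
Iteration 2:
  f(0.736951) = 2.434232
  f'(0.736951) = 8.577094
  x_2 = 0.736951 - 2.434232/8.577094 = 0.453145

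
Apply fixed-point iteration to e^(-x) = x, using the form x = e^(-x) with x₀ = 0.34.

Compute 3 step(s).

Equation: e^(-x) = x
Fixed-point form: x = e^(-x)
x₀ = 0.34

x_1 = g(0.340000) = 0.711770
x_2 = g(0.711770) = 0.490775
x_3 = g(0.490775) = 0.612152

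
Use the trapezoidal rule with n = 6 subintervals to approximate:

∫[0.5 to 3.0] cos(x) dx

f(x) = cos(x)
a = 0.5, b = 3.0, n = 6
h = (b - a)/n = 0.416667

Trapezoidal rule: (h/2)[f(x₀) + 2f(x₁) + 2f(x₂) + ... + f(xₙ)]

x_0 = 0.5000, f(x_0) = 0.877583, coefficient = 1
x_1 = 0.9167, f(x_1) = 0.608469, coefficient = 2
x_2 = 1.3333, f(x_2) = 0.235238, coefficient = 2
x_3 = 1.7500, f(x_3) = -0.178246, coefficient = 2
x_4 = 2.1667, f(x_4) = -0.561229, coefficient = 2
x_5 = 2.5833, f(x_5) = -0.848178, coefficient = 2
x_6 = 3.0000, f(x_6) = -0.989992, coefficient = 1

I ≈ (0.416667/2) × -1.600305 = -0.333397
Exact value: -0.338306
Error: 0.004909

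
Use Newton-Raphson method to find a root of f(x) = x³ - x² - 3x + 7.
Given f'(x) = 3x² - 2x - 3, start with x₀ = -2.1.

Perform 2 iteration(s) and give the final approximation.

f(x) = x³ - x² - 3x + 7
f'(x) = 3x² - 2x - 3
x₀ = -2.1

Newton-Raphson formula: x_{n+1} = x_n - f(x_n)/f'(x_n)

Iteration 1:
  f(-2.100000) = -0.371000
  f'(-2.100000) = 14.430000
  x_1 = -2.100000 - (-0.371000)/14.430000 = -2.074290
Iteration 2:
  f(-2.074290) = -0.004808
  f'(-2.074290) = 14.056612
  x_2 = -2.074290 - (-0.004808)/14.056612 = -2.073948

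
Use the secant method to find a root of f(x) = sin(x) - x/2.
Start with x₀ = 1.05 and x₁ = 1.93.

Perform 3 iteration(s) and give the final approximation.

f(x) = sin(x) - x/2
x₀ = 1.05, x₁ = 1.93

Secant formula: x_{n+1} = x_n - f(x_n)(x_n - x_{n-1})/(f(x_n) - f(x_{n-1}))

Iteration 1:
  f(1.050000) = 0.342423
  f(1.930000) = -0.028823
  x_2 = 1.930000 - (-0.028823)×(1.930000 - 1.050000)/(-0.028823 - 0.342423)
       = 1.861678
Iteration 2:
  f(1.930000) = -0.028823
  f(1.861678) = 0.027152
  x_3 = 1.861678 - 0.027152×(1.861678 - 1.930000)/(0.027152 - (-0.028823))
       = 1.894819
Iteration 3:
  f(1.861678) = 0.027152
  f(1.894819) = 0.000552
  x_4 = 1.894819 - 0.000552×(1.894819 - 1.861678)/(0.000552 - 0.027152)
       = 1.895508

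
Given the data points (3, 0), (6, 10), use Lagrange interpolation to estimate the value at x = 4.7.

Lagrange interpolation formula:
P(x) = Σ yᵢ × Lᵢ(x)
where Lᵢ(x) = Π_{j≠i} (x - xⱼ)/(xᵢ - xⱼ)

L_0(4.7) = (4.7 - 6)/(3 - 6) = 0.433333
L_1(4.7) = (4.7 - 3)/(6 - 3) = 0.566667

P(4.7) = 0×L_0(4.7) + 10×L_1(4.7)
P(4.7) = 5.666667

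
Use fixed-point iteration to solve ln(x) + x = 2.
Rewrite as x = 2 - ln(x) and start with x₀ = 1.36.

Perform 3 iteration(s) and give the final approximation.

Equation: ln(x) + x = 2
Fixed-point form: x = 2 - ln(x)
x₀ = 1.36

x_1 = g(1.360000) = 1.692515
x_2 = g(1.692515) = 1.473784
x_3 = g(1.473784) = 1.612167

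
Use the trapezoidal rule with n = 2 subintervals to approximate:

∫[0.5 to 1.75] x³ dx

f(x) = x³
a = 0.5, b = 1.75, n = 2
h = (b - a)/n = 0.625000

Trapezoidal rule: (h/2)[f(x₀) + 2f(x₁) + 2f(x₂) + ... + f(xₙ)]

x_0 = 0.5000, f(x_0) = 0.125000, coefficient = 1
x_1 = 1.1250, f(x_1) = 1.423828, coefficient = 2
x_2 = 1.7500, f(x_2) = 5.359375, coefficient = 1

I ≈ (0.625000/2) × 8.332031 = 2.603760
Exact value: 2.329102
Error: 0.274658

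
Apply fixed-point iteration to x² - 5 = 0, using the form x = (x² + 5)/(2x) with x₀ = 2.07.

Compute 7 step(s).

Equation: x² - 5 = 0
Fixed-point form: x = (x² + 5)/(2x)
x₀ = 2.07

x_1 = g(2.070000) = 2.242729
x_2 = g(2.242729) = 2.236078
x_3 = g(2.236078) = 2.236068
x_4 = g(2.236068) = 2.236068
x_5 = g(2.236068) = 2.236068
x_6 = g(2.236068) = 2.236068
x_7 = g(2.236068) = 2.236068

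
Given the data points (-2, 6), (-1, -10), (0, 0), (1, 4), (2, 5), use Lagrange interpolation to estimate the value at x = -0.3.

Lagrange interpolation formula:
P(x) = Σ yᵢ × Lᵢ(x)
where Lᵢ(x) = Π_{j≠i} (x - xⱼ)/(xᵢ - xⱼ)

L_0(-0.3) = (-0.3 - (-1))/(-2 - (-1)) × (-0.3 - 0)/(-2 - 0) × (-0.3 - 1)/(-2 - 1) × (-0.3 - 2)/(-2 - 2) = -0.026162
L_1(-0.3) = (-0.3 - (-2))/(-1 - (-2)) × (-0.3 - 0)/(-1 - 0) × (-0.3 - 1)/(-1 - 1) × (-0.3 - 2)/(-1 - 2) = 0.254150
L_2(-0.3) = (-0.3 - (-2))/(0 - (-2)) × (-0.3 - (-1))/(0 - (-1)) × (-0.3 - 1)/(0 - 1) × (-0.3 - 2)/(0 - 2) = 0.889525
L_3(-0.3) = (-0.3 - (-2))/(1 - (-2)) × (-0.3 - (-1))/(1 - (-1)) × (-0.3 - 0)/(1 - 0) × (-0.3 - 2)/(1 - 2) = -0.136850
L_4(-0.3) = (-0.3 - (-2))/(2 - (-2)) × (-0.3 - (-1))/(2 - (-1)) × (-0.3 - 0)/(2 - 0) × (-0.3 - 1)/(2 - 1) = 0.019337

P(-0.3) = 6×L_0(-0.3) + (-10)×L_1(-0.3) + 0×L_2(-0.3) + 4×L_3(-0.3) + 5×L_4(-0.3)
P(-0.3) = -3.149188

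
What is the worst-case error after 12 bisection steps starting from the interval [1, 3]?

Bisection error bound: |error| ≤ (b-a)/2^n
|error| ≤ (3 - 1)/2^12 = 2/2^12
|error| ≤ 0.0004882812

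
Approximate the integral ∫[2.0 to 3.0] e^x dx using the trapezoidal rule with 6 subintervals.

f(x) = e^x
a = 2.0, b = 3.0, n = 6
h = (b - a)/n = 0.166667

Trapezoidal rule: (h/2)[f(x₀) + 2f(x₁) + 2f(x₂) + ... + f(xₙ)]

x_0 = 2.0000, f(x_0) = 7.389056, coefficient = 1
x_1 = 2.1667, f(x_1) = 8.729138, coefficient = 2
x_2 = 2.3333, f(x_2) = 10.312259, coefficient = 2
x_3 = 2.5000, f(x_3) = 12.182494, coefficient = 2
x_4 = 2.6667, f(x_4) = 14.391916, coefficient = 2
x_5 = 2.8333, f(x_5) = 17.002040, coefficient = 2
x_6 = 3.0000, f(x_6) = 20.085537, coefficient = 1

I ≈ (0.166667/2) × 152.710287 = 12.725857
Exact value: 12.696481
Error: 0.029376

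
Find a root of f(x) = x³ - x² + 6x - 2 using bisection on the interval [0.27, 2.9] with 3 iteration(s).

f(x) = x³ - x² + 6x - 2
Initial interval: [0.27, 2.9]

Iteration 1:
  c_1 = (0.270000 + 2.900000)/2 = 1.585000
  f(c_1) = f(1.585000) = 8.979652
  f(a) × f(c) < 0, new interval: [0.270000, 1.585000]
Iteration 2:
  c_2 = (0.270000 + 1.585000)/2 = 0.927500
  f(c_2) = f(0.927500) = 3.502631
  f(a) × f(c) < 0, new interval: [0.270000, 0.927500]
Iteration 3:
  c_3 = (0.270000 + 0.927500)/2 = 0.598750
  f(c_3) = f(0.598750) = 1.448651
  f(a) × f(c) < 0, new interval: [0.270000, 0.598750]

After 3 iteration(s), the approximation is c_3 = 0.598750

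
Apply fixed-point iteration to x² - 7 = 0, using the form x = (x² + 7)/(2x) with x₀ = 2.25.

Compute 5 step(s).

Equation: x² - 7 = 0
Fixed-point form: x = (x² + 7)/(2x)
x₀ = 2.25

x_1 = g(2.250000) = 2.680556
x_2 = g(2.680556) = 2.645977
x_3 = g(2.645977) = 2.645751
x_4 = g(2.645751) = 2.645751
x_5 = g(2.645751) = 2.645751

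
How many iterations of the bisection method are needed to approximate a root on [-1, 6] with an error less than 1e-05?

We need (b-a)/2^n ≤ 1e-05
(6 - (-1))/2^n ≤ 1e-05
7/2^n ≤ 1e-05
2^n ≥ 700000
n ≥ log₂(700000) = 19.42
n ≥ 20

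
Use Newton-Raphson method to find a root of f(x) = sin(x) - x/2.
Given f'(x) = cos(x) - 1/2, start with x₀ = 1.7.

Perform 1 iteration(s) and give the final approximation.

f(x) = sin(x) - x/2
f'(x) = cos(x) - 1/2
x₀ = 1.7

Newton-Raphson formula: x_{n+1} = x_n - f(x_n)/f'(x_n)

Iteration 1:
  f(1.700000) = 0.141665
  f'(1.700000) = -0.628844
  x_1 = 1.700000 - 0.141665/(-0.628844) = 1.925278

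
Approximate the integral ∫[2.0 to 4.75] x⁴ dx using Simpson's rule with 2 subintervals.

f(x) = x⁴
a = 2.0, b = 4.75, n = 2
h = (b - a)/n = 1.375000

Simpson's rule: (h/3)[f(x₀) + 4f(x₁) + 2f(x₂) + ... + f(xₙ)]

x_0 = 2.0000, f(x_0) = 16.000000, coefficient = 1
x_1 = 3.3750, f(x_1) = 129.746338, coefficient = 4
x_2 = 4.7500, f(x_2) = 509.066406, coefficient = 1

I ≈ (1.375000/3) × 1044.051758 = 478.523722
Exact value: 477.213086
Error: 1.310636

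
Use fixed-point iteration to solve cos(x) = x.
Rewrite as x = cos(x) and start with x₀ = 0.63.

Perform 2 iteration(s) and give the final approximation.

Equation: cos(x) = x
Fixed-point form: x = cos(x)
x₀ = 0.63

x_1 = g(0.630000) = 0.808028
x_2 = g(0.808028) = 0.690926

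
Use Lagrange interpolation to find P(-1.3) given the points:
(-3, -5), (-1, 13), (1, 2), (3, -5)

Lagrange interpolation formula:
P(x) = Σ yᵢ × Lᵢ(x)
where Lᵢ(x) = Π_{j≠i} (x - xⱼ)/(xᵢ - xⱼ)

L_0(-1.3) = (-1.3 - (-1))/(-3 - (-1)) × (-1.3 - 1)/(-3 - 1) × (-1.3 - 3)/(-3 - 3) = 0.061813
L_1(-1.3) = (-1.3 - (-3))/(-1 - (-3)) × (-1.3 - 1)/(-1 - 1) × (-1.3 - 3)/(-1 - 3) = 1.050812
L_2(-1.3) = (-1.3 - (-3))/(1 - (-3)) × (-1.3 - (-1))/(1 - (-1)) × (-1.3 - 3)/(1 - 3) = -0.137063
L_3(-1.3) = (-1.3 - (-3))/(3 - (-3)) × (-1.3 - (-1))/(3 - (-1)) × (-1.3 - 1)/(3 - 1) = 0.024438

P(-1.3) = (-5)×L_0(-1.3) + 13×L_1(-1.3) + 2×L_2(-1.3) + (-5)×L_3(-1.3)
P(-1.3) = 12.955187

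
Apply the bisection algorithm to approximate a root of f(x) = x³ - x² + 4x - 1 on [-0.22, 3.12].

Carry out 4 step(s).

f(x) = x³ - x² + 4x - 1
Initial interval: [-0.22, 3.12]

Iteration 1:
  c_1 = (-0.220000 + 3.120000)/2 = 1.450000
  f(c_1) = f(1.450000) = 5.746125
  f(a) × f(c) < 0, new interval: [-0.220000, 1.450000]
Iteration 2:
  c_2 = (-0.220000 + 1.450000)/2 = 0.615000
  f(c_2) = f(0.615000) = 1.314383
  f(a) × f(c) < 0, new interval: [-0.220000, 0.615000]
Iteration 3:
  c_3 = (-0.220000 + 0.615000)/2 = 0.197500
  f(c_3) = f(0.197500) = -0.241303
  f(a) × f(c) ≥ 0, new interval: [0.197500, 0.615000]
Iteration 4:
  c_4 = (0.197500 + 0.615000)/2 = 0.406250
  f(c_4) = f(0.406250) = 0.527008
  f(a) × f(c) < 0, new interval: [0.197500, 0.406250]

After 4 iteration(s), the approximation is c_4 = 0.406250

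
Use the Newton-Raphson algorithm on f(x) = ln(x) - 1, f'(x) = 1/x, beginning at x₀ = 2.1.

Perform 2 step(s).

f(x) = ln(x) - 1
f'(x) = 1/x
x₀ = 2.1

Newton-Raphson formula: x_{n+1} = x_n - f(x_n)/f'(x_n)

Iteration 1:
  f(2.100000) = -0.258063
  f'(2.100000) = 0.476190
  x_1 = 2.100000 - (-0.258063)/0.476190 = 2.641932
Iteration 2:
  f(2.641932) = -0.028490
  f'(2.641932) = 0.378511
  x_2 = 2.641932 - (-0.028490)/0.378511 = 2.717199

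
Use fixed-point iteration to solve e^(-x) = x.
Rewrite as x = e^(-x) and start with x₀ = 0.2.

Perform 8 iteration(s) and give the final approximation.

Equation: e^(-x) = x
Fixed-point form: x = e^(-x)
x₀ = 0.2

x_1 = g(0.200000) = 0.818731
x_2 = g(0.818731) = 0.440991
x_3 = g(0.440991) = 0.643398
x_4 = g(0.643398) = 0.525503
x_5 = g(0.525503) = 0.591258
x_6 = g(0.591258) = 0.553631
x_7 = g(0.553631) = 0.574859
x_8 = g(0.574859) = 0.562784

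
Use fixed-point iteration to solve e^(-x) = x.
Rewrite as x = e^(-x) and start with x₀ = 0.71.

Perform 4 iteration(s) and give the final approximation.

Equation: e^(-x) = x
Fixed-point form: x = e^(-x)
x₀ = 0.71

x_1 = g(0.710000) = 0.491644
x_2 = g(0.491644) = 0.611620
x_3 = g(0.611620) = 0.542471
x_4 = g(0.542471) = 0.581310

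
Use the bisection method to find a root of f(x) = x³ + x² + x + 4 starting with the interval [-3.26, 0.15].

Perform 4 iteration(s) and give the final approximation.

f(x) = x³ + x² + x + 4
Initial interval: [-3.26, 0.15]

Iteration 1:
  c_1 = (-3.260000 + 0.150000)/2 = -1.555000
  f(c_1) = f(-1.555000) = 1.102996
  f(a) × f(c) < 0, new interval: [-3.260000, -1.555000]
Iteration 2:
  c_2 = (-3.260000 + (-1.555000))/2 = -2.407500
  f(c_2) = f(-2.407500) = -6.565449
  f(a) × f(c) ≥ 0, new interval: [-2.407500, -1.555000]
Iteration 3:
  c_3 = (-2.407500 + (-1.555000))/2 = -1.981250
  f(c_3) = f(-1.981250) = -1.833001
  f(a) × f(c) ≥ 0, new interval: [-1.981250, -1.555000]
Iteration 4:
  c_4 = (-1.981250 + (-1.555000))/2 = -1.768125
  f(c_4) = f(-1.768125) = -0.169488
  f(a) × f(c) ≥ 0, new interval: [-1.768125, -1.555000]

After 4 iteration(s), the approximation is c_4 = -1.768125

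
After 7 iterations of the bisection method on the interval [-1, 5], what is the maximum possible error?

Bisection error bound: |error| ≤ (b-a)/2^n
|error| ≤ (5 - (-1))/2^7 = 6/2^7
|error| ≤ 0.0468750000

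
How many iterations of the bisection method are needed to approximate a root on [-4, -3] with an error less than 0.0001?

We need (b-a)/2^n ≤ 0.0001
(-3 - (-4))/2^n ≤ 0.0001
1/2^n ≤ 0.0001
2^n ≥ 10000
n ≥ log₂(10000) = 13.29
n ≥ 14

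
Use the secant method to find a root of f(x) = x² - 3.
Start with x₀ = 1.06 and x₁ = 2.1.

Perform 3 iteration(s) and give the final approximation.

f(x) = x² - 3
x₀ = 1.06, x₁ = 2.1

Secant formula: x_{n+1} = x_n - f(x_n)(x_n - x_{n-1})/(f(x_n) - f(x_{n-1}))

Iteration 1:
  f(1.060000) = -1.876400
  f(2.100000) = 1.410000
  x_2 = 2.100000 - 1.410000×(2.100000 - 1.060000)/(1.410000 - (-1.876400))
       = 1.653797
Iteration 2:
  f(2.100000) = 1.410000
  f(1.653797) = -0.264954
  x_3 = 1.653797 - (-0.264954)×(1.653797 - 2.100000)/(-0.264954 - 1.410000)
       = 1.724380
Iteration 3:
  f(1.653797) = -0.264954
  f(1.724380) = -0.026512
  x_4 = 1.724380 - (-0.026512)×(1.724380 - 1.653797)/(-0.026512 - (-0.264954))
       = 1.732228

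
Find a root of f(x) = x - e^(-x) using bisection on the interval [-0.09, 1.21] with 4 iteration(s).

f(x) = x - e^(-x)
Initial interval: [-0.09, 1.21]

Iteration 1:
  c_1 = (-0.090000 + 1.210000)/2 = 0.560000
  f(c_1) = f(0.560000) = -0.011209
  f(a) × f(c) ≥ 0, new interval: [0.560000, 1.210000]
Iteration 2:
  c_2 = (0.560000 + 1.210000)/2 = 0.885000
  f(c_2) = f(0.885000) = 0.472286
  f(a) × f(c) < 0, new interval: [0.560000, 0.885000]
Iteration 3:
  c_3 = (0.560000 + 0.885000)/2 = 0.722500
  f(c_3) = f(0.722500) = 0.236963
  f(a) × f(c) < 0, new interval: [0.560000, 0.722500]
Iteration 4:
  c_4 = (0.560000 + 0.722500)/2 = 0.641250
  f(c_4) = f(0.641250) = 0.114616
  f(a) × f(c) < 0, new interval: [0.560000, 0.641250]

After 4 iteration(s), the approximation is c_4 = 0.641250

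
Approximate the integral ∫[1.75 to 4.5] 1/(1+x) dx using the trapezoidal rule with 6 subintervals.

f(x) = 1/(1+x)
a = 1.75, b = 4.5, n = 6
h = (b - a)/n = 0.458333

Trapezoidal rule: (h/2)[f(x₀) + 2f(x₁) + 2f(x₂) + ... + f(xₙ)]

x_0 = 1.7500, f(x_0) = 0.363636, coefficient = 1
x_1 = 2.2083, f(x_1) = 0.311688, coefficient = 2
x_2 = 2.6667, f(x_2) = 0.272727, coefficient = 2
x_3 = 3.1250, f(x_3) = 0.242424, coefficient = 2
x_4 = 3.5833, f(x_4) = 0.218182, coefficient = 2
x_5 = 4.0417, f(x_5) = 0.198347, coefficient = 2
x_6 = 4.5000, f(x_6) = 0.181818, coefficient = 1

I ≈ (0.458333/2) × 3.032192 = 0.694877
Exact value: 0.693147
Error: 0.001730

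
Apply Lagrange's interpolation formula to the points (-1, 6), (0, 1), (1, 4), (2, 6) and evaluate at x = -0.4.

Lagrange interpolation formula:
P(x) = Σ yᵢ × Lᵢ(x)
where Lᵢ(x) = Π_{j≠i} (x - xⱼ)/(xᵢ - xⱼ)

L_0(-0.4) = (-0.4 - 0)/(-1 - 0) × (-0.4 - 1)/(-1 - 1) × (-0.4 - 2)/(-1 - 2) = 0.224000
L_1(-0.4) = (-0.4 - (-1))/(0 - (-1)) × (-0.4 - 1)/(0 - 1) × (-0.4 - 2)/(0 - 2) = 1.008000
L_2(-0.4) = (-0.4 - (-1))/(1 - (-1)) × (-0.4 - 0)/(1 - 0) × (-0.4 - 2)/(1 - 2) = -0.288000
L_3(-0.4) = (-0.4 - (-1))/(2 - (-1)) × (-0.4 - 0)/(2 - 0) × (-0.4 - 1)/(2 - 1) = 0.056000

P(-0.4) = 6×L_0(-0.4) + 1×L_1(-0.4) + 4×L_2(-0.4) + 6×L_3(-0.4)
P(-0.4) = 1.536000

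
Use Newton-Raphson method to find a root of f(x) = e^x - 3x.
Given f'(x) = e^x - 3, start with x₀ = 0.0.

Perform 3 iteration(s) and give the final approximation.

f(x) = e^x - 3x
f'(x) = e^x - 3
x₀ = 0.0

Newton-Raphson formula: x_{n+1} = x_n - f(x_n)/f'(x_n)

Iteration 1:
  f(0.000000) = 1.000000
  f'(0.000000) = -2.000000
  x_1 = 0.000000 - 1.000000/(-2.000000) = 0.500000
Iteration 2:
  f(0.500000) = 0.148721
  f'(0.500000) = -1.351279
  x_2 = 0.500000 - 0.148721/(-1.351279) = 0.610060
Iteration 3:
  f(0.610060) = 0.010362
  f'(0.610060) = -1.159459
  x_3 = 0.610060 - 0.010362/(-1.159459) = 0.618997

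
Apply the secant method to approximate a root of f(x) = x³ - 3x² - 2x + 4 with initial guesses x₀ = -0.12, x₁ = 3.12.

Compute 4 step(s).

f(x) = x³ - 3x² - 2x + 4
x₀ = -0.12, x₁ = 3.12

Secant formula: x_{n+1} = x_n - f(x_n)(x_n - x_{n-1})/(f(x_n) - f(x_{n-1}))

Iteration 1:
  f(-0.120000) = 4.195072
  f(3.120000) = -1.071872
  x_2 = 3.120000 - (-1.071872)×(3.120000 - (-0.120000))/(-1.071872 - 4.195072)
       = 2.460630
Iteration 2:
  f(3.120000) = -1.071872
  f(2.460630) = -4.186984
  x_3 = 2.460630 - (-4.186984)×(2.460630 - 3.120000)/(-4.186984 - (-1.071872))
       = 3.346881
Iteration 3:
  f(2.460630) = -4.186984
  f(3.346881) = 1.191867
  x_4 = 3.346881 - 1.191867×(3.346881 - 2.460630)/(1.191867 - (-4.186984))
       = 3.150502
Iteration 4:
  f(3.346881) = 1.191867
  f(3.150502) = -0.807171
  x_5 = 3.150502 - (-0.807171)×(3.150502 - 3.346881)/(-0.807171 - 1.191867)
       = 3.229796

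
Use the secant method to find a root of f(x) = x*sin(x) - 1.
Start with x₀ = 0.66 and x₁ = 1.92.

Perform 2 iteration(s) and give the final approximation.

f(x) = x*sin(x) - 1
x₀ = 0.66, x₁ = 1.92

Secant formula: x_{n+1} = x_n - f(x_n)(x_n - x_{n-1})/(f(x_n) - f(x_{n-1}))

Iteration 1:
  f(0.660000) = -0.595343
  f(1.920000) = 0.804119
  x_2 = 1.920000 - 0.804119×(1.920000 - 0.660000)/(0.804119 - (-0.595343))
       = 1.196015
Iteration 2:
  f(1.920000) = 0.804119
  f(1.196015) = 0.112996
  x_3 = 1.196015 - 0.112996×(1.196015 - 1.920000)/(0.112996 - 0.804119)
       = 1.077645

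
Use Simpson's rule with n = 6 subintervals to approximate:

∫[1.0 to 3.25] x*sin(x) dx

f(x) = x*sin(x)
a = 1.0, b = 3.25, n = 6
h = (b - a)/n = 0.375000

Simpson's rule: (h/3)[f(x₀) + 4f(x₁) + 2f(x₂) + ... + f(xₙ)]

x_0 = 1.0000, f(x_0) = 0.841471, coefficient = 1
x_1 = 1.3750, f(x_1) = 1.348728, coefficient = 4
x_2 = 1.7500, f(x_2) = 1.721975, coefficient = 2
x_3 = 2.1250, f(x_3) = 1.806930, coefficient = 4
x_4 = 2.5000, f(x_4) = 1.496180, coefficient = 2
x_5 = 2.8750, f(x_5) = 0.757407, coefficient = 4
x_6 = 3.2500, f(x_6) = -0.351634, coefficient = 1

I ≈ (0.375000/3) × 22.578407 = 2.822301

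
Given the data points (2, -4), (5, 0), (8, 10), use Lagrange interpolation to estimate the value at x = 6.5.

Lagrange interpolation formula:
P(x) = Σ yᵢ × Lᵢ(x)
where Lᵢ(x) = Π_{j≠i} (x - xⱼ)/(xᵢ - xⱼ)

L_0(6.5) = (6.5 - 5)/(2 - 5) × (6.5 - 8)/(2 - 8) = -0.125000
L_1(6.5) = (6.5 - 2)/(5 - 2) × (6.5 - 8)/(5 - 8) = 0.750000
L_2(6.5) = (6.5 - 2)/(8 - 2) × (6.5 - 5)/(8 - 5) = 0.375000

P(6.5) = (-4)×L_0(6.5) + 0×L_1(6.5) + 10×L_2(6.5)
P(6.5) = 4.250000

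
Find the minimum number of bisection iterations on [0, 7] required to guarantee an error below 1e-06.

We need (b-a)/2^n ≤ 1e-06
(7 - 0)/2^n ≤ 1e-06
7/2^n ≤ 1e-06
2^n ≥ 7000000
n ≥ log₂(7000000) = 22.74
n ≥ 23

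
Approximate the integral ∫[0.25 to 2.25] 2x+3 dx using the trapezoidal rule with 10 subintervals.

f(x) = 2x+3
a = 0.25, b = 2.25, n = 10
h = (b - a)/n = 0.200000

Trapezoidal rule: (h/2)[f(x₀) + 2f(x₁) + 2f(x₂) + ... + f(xₙ)]

x_0 = 0.2500, f(x_0) = 3.500000, coefficient = 1
x_1 = 0.4500, f(x_1) = 3.900000, coefficient = 2
x_2 = 0.6500, f(x_2) = 4.300000, coefficient = 2
x_3 = 0.8500, f(x_3) = 4.700000, coefficient = 2
x_4 = 1.0500, f(x_4) = 5.100000, coefficient = 2
x_5 = 1.2500, f(x_5) = 5.500000, coefficient = 2
x_6 = 1.4500, f(x_6) = 5.900000, coefficient = 2
x_7 = 1.6500, f(x_7) = 6.300000, coefficient = 2
x_8 = 1.8500, f(x_8) = 6.700000, coefficient = 2
x_9 = 2.0500, f(x_9) = 7.100000, coefficient = 2
x_10 = 2.2500, f(x_10) = 7.500000, coefficient = 1

I ≈ (0.200000/2) × 110.000000 = 11.000000
Exact value: 11.000000
Error: 0.000000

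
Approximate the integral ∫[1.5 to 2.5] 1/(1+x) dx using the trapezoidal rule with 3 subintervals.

f(x) = 1/(1+x)
a = 1.5, b = 2.5, n = 3
h = (b - a)/n = 0.333333

Trapezoidal rule: (h/2)[f(x₀) + 2f(x₁) + 2f(x₂) + ... + f(xₙ)]

x_0 = 1.5000, f(x_0) = 0.400000, coefficient = 1
x_1 = 1.8333, f(x_1) = 0.352941, coefficient = 2
x_2 = 2.1667, f(x_2) = 0.315789, coefficient = 2
x_3 = 2.5000, f(x_3) = 0.285714, coefficient = 1

I ≈ (0.333333/2) × 2.023176 = 0.337196
Exact value: 0.336472
Error: 0.000724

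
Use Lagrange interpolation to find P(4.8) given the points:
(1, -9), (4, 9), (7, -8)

Lagrange interpolation formula:
P(x) = Σ yᵢ × Lᵢ(x)
where Lᵢ(x) = Π_{j≠i} (x - xⱼ)/(xᵢ - xⱼ)

L_0(4.8) = (4.8 - 4)/(1 - 4) × (4.8 - 7)/(1 - 7) = -0.097778
L_1(4.8) = (4.8 - 1)/(4 - 1) × (4.8 - 7)/(4 - 7) = 0.928889
L_2(4.8) = (4.8 - 1)/(7 - 1) × (4.8 - 4)/(7 - 4) = 0.168889

P(4.8) = (-9)×L_0(4.8) + 9×L_1(4.8) + (-8)×L_2(4.8)
P(4.8) = 7.888889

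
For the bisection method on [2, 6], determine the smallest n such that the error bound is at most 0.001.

We need (b-a)/2^n ≤ 0.001
(6 - 2)/2^n ≤ 0.001
4/2^n ≤ 0.001
2^n ≥ 4000
n ≥ log₂(4000) = 11.97
n ≥ 12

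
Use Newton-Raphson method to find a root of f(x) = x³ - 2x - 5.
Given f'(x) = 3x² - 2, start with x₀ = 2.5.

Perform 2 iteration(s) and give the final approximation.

f(x) = x³ - 2x - 5
f'(x) = 3x² - 2
x₀ = 2.5

Newton-Raphson formula: x_{n+1} = x_n - f(x_n)/f'(x_n)

Iteration 1:
  f(2.500000) = 5.625000
  f'(2.500000) = 16.750000
  x_1 = 2.500000 - 5.625000/16.750000 = 2.164179
Iteration 2:
  f(2.164179) = 0.807945
  f'(2.164179) = 12.051014
  x_2 = 2.164179 - 0.807945/12.051014 = 2.097135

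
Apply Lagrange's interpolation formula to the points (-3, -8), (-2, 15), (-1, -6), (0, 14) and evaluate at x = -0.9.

Lagrange interpolation formula:
P(x) = Σ yᵢ × Lᵢ(x)
where Lᵢ(x) = Π_{j≠i} (x - xⱼ)/(xᵢ - xⱼ)

L_0(-0.9) = (-0.9 - (-2))/(-3 - (-2)) × (-0.9 - (-1))/(-3 - (-1)) × (-0.9 - 0)/(-3 - 0) = 0.016500
L_1(-0.9) = (-0.9 - (-3))/(-2 - (-3)) × (-0.9 - (-1))/(-2 - (-1)) × (-0.9 - 0)/(-2 - 0) = -0.094500
L_2(-0.9) = (-0.9 - (-3))/(-1 - (-3)) × (-0.9 - (-2))/(-1 - (-2)) × (-0.9 - 0)/(-1 - 0) = 1.039500
L_3(-0.9) = (-0.9 - (-3))/(0 - (-3)) × (-0.9 - (-2))/(0 - (-2)) × (-0.9 - (-1))/(0 - (-1)) = 0.038500

P(-0.9) = (-8)×L_0(-0.9) + 15×L_1(-0.9) + (-6)×L_2(-0.9) + 14×L_3(-0.9)
P(-0.9) = -7.247500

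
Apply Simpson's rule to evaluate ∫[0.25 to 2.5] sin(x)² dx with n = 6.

f(x) = sin(x)²
a = 0.25, b = 2.5, n = 6
h = (b - a)/n = 0.375000

Simpson's rule: (h/3)[f(x₀) + 4f(x₁) + 2f(x₂) + ... + f(xₙ)]

x_0 = 0.2500, f(x_0) = 0.061209, coefficient = 1
x_1 = 0.6250, f(x_1) = 0.342339, coefficient = 4
x_2 = 1.0000, f(x_2) = 0.708073, coefficient = 2
x_3 = 1.3750, f(x_3) = 0.962151, coefficient = 4
x_4 = 1.7500, f(x_4) = 0.968228, coefficient = 2
x_5 = 2.1250, f(x_5) = 0.723044, coefficient = 4
x_6 = 2.5000, f(x_6) = 0.358169, coefficient = 1

I ≈ (0.375000/3) × 11.882116 = 1.485265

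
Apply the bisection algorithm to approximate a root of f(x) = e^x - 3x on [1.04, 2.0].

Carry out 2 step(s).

f(x) = e^x - 3x
Initial interval: [1.04, 2.0]

Iteration 1:
  c_1 = (1.040000 + 2.000000)/2 = 1.520000
  f(c_1) = f(1.520000) = 0.012225
  f(a) × f(c) < 0, new interval: [1.040000, 1.520000]
Iteration 2:
  c_2 = (1.040000 + 1.520000)/2 = 1.280000
  f(c_2) = f(1.280000) = -0.243360
  f(a) × f(c) ≥ 0, new interval: [1.280000, 1.520000]

After 2 iteration(s), the approximation is c_2 = 1.280000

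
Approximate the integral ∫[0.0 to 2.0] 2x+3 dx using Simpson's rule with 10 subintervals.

f(x) = 2x+3
a = 0.0, b = 2.0, n = 10
h = (b - a)/n = 0.200000

Simpson's rule: (h/3)[f(x₀) + 4f(x₁) + 2f(x₂) + ... + f(xₙ)]

x_0 = 0.0000, f(x_0) = 3.000000, coefficient = 1
x_1 = 0.2000, f(x_1) = 3.400000, coefficient = 4
x_2 = 0.4000, f(x_2) = 3.800000, coefficient = 2
x_3 = 0.6000, f(x_3) = 4.200000, coefficient = 4
x_4 = 0.8000, f(x_4) = 4.600000, coefficient = 2
x_5 = 1.0000, f(x_5) = 5.000000, coefficient = 4
x_6 = 1.2000, f(x_6) = 5.400000, coefficient = 2
x_7 = 1.4000, f(x_7) = 5.800000, coefficient = 4
x_8 = 1.6000, f(x_8) = 6.200000, coefficient = 2
x_9 = 1.8000, f(x_9) = 6.600000, coefficient = 4
x_10 = 2.0000, f(x_10) = 7.000000, coefficient = 1

I ≈ (0.200000/3) × 150.000000 = 10.000000
Exact value: 10.000000
Error: 0.000000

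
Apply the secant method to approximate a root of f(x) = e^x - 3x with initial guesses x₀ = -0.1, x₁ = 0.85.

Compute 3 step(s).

f(x) = e^x - 3x
x₀ = -0.1, x₁ = 0.85

Secant formula: x_{n+1} = x_n - f(x_n)(x_n - x_{n-1})/(f(x_n) - f(x_{n-1}))

Iteration 1:
  f(-0.100000) = 1.204837
  f(0.850000) = -0.210353
  x_2 = 0.850000 - (-0.210353)×(0.850000 - (-0.100000))/(-0.210353 - 1.204837)
       = 0.708793
Iteration 2:
  f(0.850000) = -0.210353
  f(0.708793) = -0.094841
  x_3 = 0.708793 - (-0.094841)×(0.708793 - 0.850000)/(-0.094841 - (-0.210353))
       = 0.592855
Iteration 3:
  f(0.708793) = -0.094841
  f(0.592855) = 0.030581
  x_4 = 0.592855 - 0.030581×(0.592855 - 0.708793)/(0.030581 - (-0.094841))
       = 0.621124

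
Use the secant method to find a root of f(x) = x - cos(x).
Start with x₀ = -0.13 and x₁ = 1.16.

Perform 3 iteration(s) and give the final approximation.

f(x) = x - cos(x)
x₀ = -0.13, x₁ = 1.16

Secant formula: x_{n+1} = x_n - f(x_n)(x_n - x_{n-1})/(f(x_n) - f(x_{n-1}))

Iteration 1:
  f(-0.130000) = -1.121562
  f(1.160000) = 0.760660
  x_2 = 1.160000 - 0.760660×(1.160000 - (-0.130000))/(0.760660 - (-1.121562))
       = 0.638674
Iteration 2:
  f(1.160000) = 0.760660
  f(0.638674) = -0.164213
  x_3 = 0.638674 - (-0.164213)×(0.638674 - 1.160000)/(-0.164213 - 0.760660)
       = 0.731236
Iteration 3:
  f(0.638674) = -0.164213
  f(0.731236) = -0.013113
  x_4 = 0.731236 - (-0.013113)×(0.731236 - 0.638674)/(-0.013113 - (-0.164213))
       = 0.739269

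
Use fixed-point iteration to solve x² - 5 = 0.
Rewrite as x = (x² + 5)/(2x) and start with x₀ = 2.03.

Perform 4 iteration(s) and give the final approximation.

Equation: x² - 5 = 0
Fixed-point form: x = (x² + 5)/(2x)
x₀ = 2.03

x_1 = g(2.030000) = 2.246527
x_2 = g(2.246527) = 2.236092
x_3 = g(2.236092) = 2.236068
x_4 = g(2.236068) = 2.236068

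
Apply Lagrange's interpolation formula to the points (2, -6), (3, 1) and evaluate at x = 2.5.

Lagrange interpolation formula:
P(x) = Σ yᵢ × Lᵢ(x)
where Lᵢ(x) = Π_{j≠i} (x - xⱼ)/(xᵢ - xⱼ)

L_0(2.5) = (2.5 - 3)/(2 - 3) = 0.500000
L_1(2.5) = (2.5 - 2)/(3 - 2) = 0.500000

P(2.5) = (-6)×L_0(2.5) + 1×L_1(2.5)
P(2.5) = -2.500000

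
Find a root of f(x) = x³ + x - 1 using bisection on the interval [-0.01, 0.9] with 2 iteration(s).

f(x) = x³ + x - 1
Initial interval: [-0.01, 0.9]

Iteration 1:
  c_1 = (-0.010000 + 0.900000)/2 = 0.445000
  f(c_1) = f(0.445000) = -0.466879
  f(a) × f(c) ≥ 0, new interval: [0.445000, 0.900000]
Iteration 2:
  c_2 = (0.445000 + 0.900000)/2 = 0.672500
  f(c_2) = f(0.672500) = -0.023358
  f(a) × f(c) ≥ 0, new interval: [0.672500, 0.900000]

After 2 iteration(s), the approximation is c_2 = 0.672500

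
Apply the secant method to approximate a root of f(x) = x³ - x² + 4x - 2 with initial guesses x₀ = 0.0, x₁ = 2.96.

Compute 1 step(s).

f(x) = x³ - x² + 4x - 2
x₀ = 0.0, x₁ = 2.96

Secant formula: x_{n+1} = x_n - f(x_n)(x_n - x_{n-1})/(f(x_n) - f(x_{n-1}))

Iteration 1:
  f(0.000000) = -2.000000
  f(2.960000) = 27.012736
  x_2 = 2.960000 - 27.012736×(2.960000 - 0.000000)/(27.012736 - (-2.000000))
       = 0.204048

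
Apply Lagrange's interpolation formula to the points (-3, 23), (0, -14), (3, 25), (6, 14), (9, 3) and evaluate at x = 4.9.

Lagrange interpolation formula:
P(x) = Σ yᵢ × Lᵢ(x)
where Lᵢ(x) = Π_{j≠i} (x - xⱼ)/(xᵢ - xⱼ)

L_0(4.9) = (4.9 - 0)/(-3 - 0) × (4.9 - 3)/(-3 - 3) × (4.9 - 6)/(-3 - 6) × (4.9 - 9)/(-3 - 9) = 0.021599
L_1(4.9) = (4.9 - (-3))/(0 - (-3)) × (4.9 - 3)/(0 - 3) × (4.9 - 6)/(0 - 6) × (4.9 - 9)/(0 - 9) = -0.139290
L_2(4.9) = (4.9 - (-3))/(3 - (-3)) × (4.9 - 0)/(3 - 0) × (4.9 - 6)/(3 - 6) × (4.9 - 9)/(3 - 9) = 0.538834
L_3(4.9) = (4.9 - (-3))/(6 - (-3)) × (4.9 - 0)/(6 - 0) × (4.9 - 3)/(6 - 3) × (4.9 - 9)/(6 - 9) = 0.620475
L_4(4.9) = (4.9 - (-3))/(9 - (-3)) × (4.9 - 0)/(9 - 0) × (4.9 - 3)/(9 - 3) × (4.9 - 6)/(9 - 6) = -0.041617

P(4.9) = 23×L_0(4.9) + (-14)×L_1(4.9) + 25×L_2(4.9) + 14×L_3(4.9) + 3×L_4(4.9)
P(4.9) = 24.479478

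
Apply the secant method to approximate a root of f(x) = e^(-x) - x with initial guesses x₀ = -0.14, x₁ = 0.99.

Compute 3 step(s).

f(x) = e^(-x) - x
x₀ = -0.14, x₁ = 0.99

Secant formula: x_{n+1} = x_n - f(x_n)(x_n - x_{n-1})/(f(x_n) - f(x_{n-1}))

Iteration 1:
  f(-0.140000) = 1.290274
  f(0.990000) = -0.618423
  x_2 = 0.990000 - (-0.618423)×(0.990000 - (-0.140000))/(-0.618423 - 1.290274)
       = 0.623877
Iteration 2:
  f(0.990000) = -0.618423
  f(0.623877) = -0.088014
  x_3 = 0.623877 - (-0.088014)×(0.623877 - 0.990000)/(-0.088014 - (-0.618423))
       = 0.563124
Iteration 3:
  f(0.623877) = -0.088014
  f(0.563124) = 0.006304
  x_4 = 0.563124 - 0.006304×(0.563124 - 0.623877)/(0.006304 - (-0.088014))
       = 0.567184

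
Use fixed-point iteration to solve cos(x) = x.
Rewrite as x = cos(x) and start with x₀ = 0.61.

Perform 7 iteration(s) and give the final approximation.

Equation: cos(x) = x
Fixed-point form: x = cos(x)
x₀ = 0.61

x_1 = g(0.610000) = 0.819648
x_2 = g(0.819648) = 0.682479
x_3 = g(0.682479) = 0.776012
x_4 = g(0.776012) = 0.713713
x_5 = g(0.713713) = 0.755937
x_6 = g(0.755937) = 0.727629
x_7 = g(0.727629) = 0.746753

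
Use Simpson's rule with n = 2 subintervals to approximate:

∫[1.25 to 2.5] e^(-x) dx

f(x) = e^(-x)
a = 1.25, b = 2.5, n = 2
h = (b - a)/n = 0.625000

Simpson's rule: (h/3)[f(x₀) + 4f(x₁) + 2f(x₂) + ... + f(xₙ)]

x_0 = 1.2500, f(x_0) = 0.286505, coefficient = 1
x_1 = 1.8750, f(x_1) = 0.153355, coefficient = 4
x_2 = 2.5000, f(x_2) = 0.082085, coefficient = 1

I ≈ (0.625000/3) × 0.982010 = 0.204585
Exact value: 0.204420
Error: 0.000166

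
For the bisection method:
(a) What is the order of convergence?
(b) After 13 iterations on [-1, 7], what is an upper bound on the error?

(a) Bisection has linear (order 1) convergence; the error is halved each step.

(b) Error bound = (b-a)/2^n = (7 - (-1))/2^{13}
    = 8/2^{13}

(a) 1 (linear); (b) error ≤ 9.77e-04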